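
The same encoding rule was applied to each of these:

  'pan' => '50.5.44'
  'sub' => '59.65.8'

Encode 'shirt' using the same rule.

59.26.29.56.62

Each letter becomes 3×(its alphabet position, a=1..z=26) + 2.
On shirt: s=19→59, h=8→26, i=9→29, r=18→56, t=20→62.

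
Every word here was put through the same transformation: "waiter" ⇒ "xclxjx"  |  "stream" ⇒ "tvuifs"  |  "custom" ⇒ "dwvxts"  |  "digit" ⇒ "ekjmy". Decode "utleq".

trial

In waiter: w→x is +1, a→c is +2, i→l is +3, t→x is +4 — the shift increases by 1 each position. The shift increases by 1 at each position, starting from +1: 1, 2, 3, ….
Decoding utleq: u−1=t, t−2=r, l−3=i, e−4=a, q−5=l.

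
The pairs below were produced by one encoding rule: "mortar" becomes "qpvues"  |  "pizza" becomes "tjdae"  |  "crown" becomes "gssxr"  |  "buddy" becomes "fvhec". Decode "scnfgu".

object

The shifts repeat in a cycle of length 2: positions 0,1,… shift by +4, +1, then the pattern repeats.
Decoding scnfgu: s−4=o, c−1=b, n−4=j, f−1=e, g−4=c, u−1=t.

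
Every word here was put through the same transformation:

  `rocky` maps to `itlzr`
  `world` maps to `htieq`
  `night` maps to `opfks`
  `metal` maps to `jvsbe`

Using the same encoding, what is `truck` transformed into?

r(17)→i(8) and o(14)→t(19) fit y≡5x+1 (mod 26); the inverse of 5 mod 26 is 21. Each letter's alphabet position (a=0..z=25) is mapped through 5·x+1 mod 26 — an affine cipher.
Applying it to truck: t(19)→5·19+1≡18=s; r(17)→5·17+1≡8=i; u(20)→5·20+1≡23=x; c(2)→5·2+1≡11=l; k(10)→5·10+1≡25=z (all mod 26).

sixlz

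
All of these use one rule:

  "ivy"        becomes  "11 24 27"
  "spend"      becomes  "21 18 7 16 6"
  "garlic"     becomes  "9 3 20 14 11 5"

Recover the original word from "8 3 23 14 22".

fault

Letters become their 1-based position plus 2 (so a→3, b→4, …).
Reversing it on 8 3 23 14 22: 8→(8−2)÷1=6=f, 3→(3−2)÷1=1=a, 23→(23−2)÷1=21=u, 14→(14−2)÷1=12=l, 22→(22−2)÷1=20=t.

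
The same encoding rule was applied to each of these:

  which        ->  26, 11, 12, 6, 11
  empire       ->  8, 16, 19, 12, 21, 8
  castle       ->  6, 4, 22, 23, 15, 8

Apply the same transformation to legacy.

15, 8, 10, 4, 6, 28

w is letter #23 and maps to 26: an offset of 3. Each letter is replaced by its alphabet position (a=1..z=26) + 3.
For legacy: l=12→15, e=5→8, g=7→10, a=1→4, c=3→6, y=25→28.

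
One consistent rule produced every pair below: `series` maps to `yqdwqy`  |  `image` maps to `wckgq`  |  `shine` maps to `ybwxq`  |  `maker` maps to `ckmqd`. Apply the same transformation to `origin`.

s(18)→y(24) and e(4)→q(16) fit y≡21x+10 (mod 26); the inverse of 21 mod 26 is 5. Each letter's alphabet position (a=0..z=25) is mapped through 21·x+10 mod 26 — an affine cipher.
Applying it to origin: o(14)→21·14+10≡18=s; r(17)→21·17+10≡3=d; i(8)→21·8+10≡22=w; g(6)→21·6+10≡6=g; i(8)→21·8+10≡22=w; n(13)→21·13+10≡23=x (all mod 26).

sdwgwx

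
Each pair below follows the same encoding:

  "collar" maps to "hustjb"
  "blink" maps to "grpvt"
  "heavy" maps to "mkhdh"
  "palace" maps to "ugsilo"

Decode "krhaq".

flash

In collar: c→h is +5, o→u is +6, l→s is +7, l→t is +8 — the shift increases by 1 each position. The shift increases by 1 at each position, starting from +5: 5, 6, 7, ….
Decoding krhaq: k−5=f, r−6=l, h−7=a, a−8=s, q−9=h.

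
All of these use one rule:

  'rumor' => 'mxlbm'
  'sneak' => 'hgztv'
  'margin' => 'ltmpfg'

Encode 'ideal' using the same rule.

feztq

Each letter's alphabet position (a=0..z=25) is mapped through 21·x+19 mod 26 — an affine cipher.
On ideal: i(8)→21·8+19≡5=f; d(3)→21·3+19≡4=e; e(4)→21·4+19≡25=z; a(0)→21·0+19≡19=t; l(11)→21·11+19≡16=q (all mod 26).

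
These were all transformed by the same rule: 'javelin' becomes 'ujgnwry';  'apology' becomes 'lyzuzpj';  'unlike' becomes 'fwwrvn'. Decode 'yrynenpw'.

nineteen

Shifts by position in javelin: pos 0: j→u (+11), pos 1: a→j (+9), pos 2: v→g (+11), pos 3: e→n (+9) — repeating every 2. The shifts repeat in a cycle of length 2: positions 0,1,… shift by +11, +9, then the pattern repeats.
Reversing it on yrynenpw: y−11=n, r−9=i, y−11=n, n−9=e, e−11=t, n−9=e, p−11=e, w−9=n.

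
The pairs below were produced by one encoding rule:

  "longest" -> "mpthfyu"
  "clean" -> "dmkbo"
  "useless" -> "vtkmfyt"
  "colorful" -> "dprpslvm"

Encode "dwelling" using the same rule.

Shifts by position in longest: pos 0: l→m (+1), pos 1: o→p (+1), pos 2: n→t (+6), pos 3: g→h (+1), pos 4: e→f (+1), pos 5: s→y (+6) — repeating every 3. It's a Vigenère-style cipher with numeric key [1,1,6]: position i shifts by key[i mod 3].
On dwelling: d+1=e, w+1=x, e+6=k, l+1=m, l+1=m, i+6=o, n+1=o, g+1=h.

exkmmooh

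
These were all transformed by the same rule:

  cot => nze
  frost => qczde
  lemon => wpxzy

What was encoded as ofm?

Compare letters: c→n is +11, o→z is +11, t→e is +11 — a constant shift. Every letter moves 11 places later in the alphabet, wrapping around z→a.
Undoing it on ofm: o−11=d, f−11=u, m−11=b.

dub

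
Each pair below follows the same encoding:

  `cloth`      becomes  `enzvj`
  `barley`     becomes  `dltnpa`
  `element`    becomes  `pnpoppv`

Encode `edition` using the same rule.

The shift depends on letter class: consonant c→e is +2, but vowel o→z is +11. The rule splits by letter class: vowels +11, consonants +2.
For edition: e(vowel)+11=p, d(cons)+2=f, i(vowel)+11=t, t(cons)+2=v, i(vowel)+11=t, o(vowel)+11=z, n(cons)+2=p.

pftvtzp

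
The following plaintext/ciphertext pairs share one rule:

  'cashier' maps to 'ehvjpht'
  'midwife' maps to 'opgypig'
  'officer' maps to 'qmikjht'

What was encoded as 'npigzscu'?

lifespan

Shifts by position in cashier: pos 0: c→e (+2), pos 1: a→h (+7), pos 2: s→v (+3), pos 3: h→j (+2), pos 4: i→p (+7), pos 5: e→h (+3) — repeating every 3. A repeating key of period 3 is used — shifts +2, +7, +3 over and over.
Reversing it on npigzscu: n−2=l, p−7=i, i−3=f, g−2=e, z−7=s, s−3=p, c−2=a, u−7=n.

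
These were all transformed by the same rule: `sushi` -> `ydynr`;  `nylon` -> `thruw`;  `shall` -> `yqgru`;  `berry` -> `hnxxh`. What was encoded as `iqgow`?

chain

Shifts by position in sushi: pos 0: s→y (+6), pos 1: u→d (+9), pos 2: s→y (+6), pos 3: h→n (+6), pos 4: i→r (+9) — repeating every 3. It's a Vigenère-style cipher with numeric key [6,9,6]: position i shifts by key[i mod 3].
Reversing it on iqgow: i−6=c, q−9=h, g−6=a, o−6=i, w−9=n.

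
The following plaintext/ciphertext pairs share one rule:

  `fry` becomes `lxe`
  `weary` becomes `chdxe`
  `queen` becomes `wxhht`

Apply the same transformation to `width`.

The shift depends on letter class: consonant f→l is +6, but vowel e→h is +3. Vowels shift forward by 3 and consonants shift forward by 6.
Applying it to width: w(cons)+6=c, i(vowel)+3=l, d(cons)+6=j, t(cons)+6=z, h(cons)+6=n.

cljzn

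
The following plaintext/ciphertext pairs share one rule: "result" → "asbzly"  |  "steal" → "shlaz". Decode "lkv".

ode

The output letters match the input read backwards, each shifted +7: result reversed is tluser. The word is reversed, then every letter is shifted forward by 7.
Undoing it on lkv: shift back: l−7=e, k−7=d, v−7=o → edo; then reverse → ode.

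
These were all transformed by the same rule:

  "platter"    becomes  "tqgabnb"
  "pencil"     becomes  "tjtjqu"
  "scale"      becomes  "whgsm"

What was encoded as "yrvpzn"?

Letter i (0-indexed) is shifted by i+4, so successive shifts are 4, 5, 6, ….
Reversing it on yrvpzn: y−4=u, r−5=m, v−6=p, p−7=i, z−8=r, n−9=e.

umpire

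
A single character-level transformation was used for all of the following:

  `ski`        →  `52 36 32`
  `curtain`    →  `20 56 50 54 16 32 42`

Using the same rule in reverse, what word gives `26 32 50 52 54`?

first

s(#19)→52 and k(#11)→36: differences scale by 2, so n = 2·pos + 14. With a=1..z=26, the number is 2·pos + 14.
Decoding 26 32 50 52 54: 26→(26−14)÷2=6=f, 32→(32−14)÷2=9=i, 50→(50−14)÷2=18=r, 52→(52−14)÷2=19=s, 54→(54−14)÷2=20=t.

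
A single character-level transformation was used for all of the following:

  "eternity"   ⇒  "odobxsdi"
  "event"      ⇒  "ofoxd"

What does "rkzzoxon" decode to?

Compare letters: e→o is +10, t→d is +10, e→o is +10 — a constant shift. Every letter moves 10 places later in the alphabet, wrapping around z→a.
Decoding rkzzoxon: r−10=h, k−10=a, z−10=p, z−10=p, o−10=e, x−10=n, o−10=e, n−10=d.

happened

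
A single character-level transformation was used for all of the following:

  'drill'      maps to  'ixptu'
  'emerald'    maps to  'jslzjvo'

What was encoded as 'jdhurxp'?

examine

In drill: d→i is +5, r→x is +6, i→p is +7, l→t is +8 — the shift increases by 1 each position. The shift increases by 1 at each position, starting from +5: 5, 6, 7, ….
Decoding jdhurxp: j−5=e, d−6=x, h−7=a, u−8=m, r−9=i, x−10=n, p−11=e.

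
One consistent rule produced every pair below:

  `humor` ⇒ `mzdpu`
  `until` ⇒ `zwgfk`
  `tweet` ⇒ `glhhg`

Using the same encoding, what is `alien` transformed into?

jkfhw

This is an affine cipher: with a=0,…,z=25, each position x becomes (19x+9) mod 26.
On alien: a(0)→19·0+9≡9=j; l(11)→19·11+9≡10=k; i(8)→19·8+9≡5=f; e(4)→19·4+9≡7=h; n(13)→19·13+9≡22=w (all mod 26).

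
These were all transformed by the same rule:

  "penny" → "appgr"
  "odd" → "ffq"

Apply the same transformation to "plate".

gvcnr

The output letters match the input read backwards, each shifted +2: penny reversed is ynnep. Two steps: reverse the string, then apply a Caesar shift of +2.
For plate: reverse → etalp; then shift: e+2=g, t+2=v, a+2=c, l+2=n, p+2=r.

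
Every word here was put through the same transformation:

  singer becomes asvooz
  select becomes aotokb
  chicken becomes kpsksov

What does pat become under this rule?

The shift depends on letter class: consonant s→a is +8, but vowel i→s is +10. Two shifts are in play — +10 for a/e/i/o/u, +8 for every other letter.
On pat: p(cons)+8=x, a(vowel)+10=k, t(cons)+8=b.

xkb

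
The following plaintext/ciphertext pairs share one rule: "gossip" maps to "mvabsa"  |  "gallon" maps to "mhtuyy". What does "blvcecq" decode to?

venture

In gossip: g→m is +6, o→v is +7, s→a is +8, s→b is +9 — the shift increases by 1 each position. Letter i (0-indexed) is shifted by i+6, so successive shifts are 6, 7, 8, ….
Decoding blvcecq: b−6=v, l−7=e, v−8=n, c−9=t, e−10=u, c−11=r, q−12=e.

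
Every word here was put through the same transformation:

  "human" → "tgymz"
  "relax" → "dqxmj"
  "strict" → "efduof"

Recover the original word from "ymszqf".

magnet

It's a constant shift of +12 (ROT12).
Decoding ymszqf: y−12=m, m−12=a, s−12=g, z−12=n, q−12=e, f−12=t.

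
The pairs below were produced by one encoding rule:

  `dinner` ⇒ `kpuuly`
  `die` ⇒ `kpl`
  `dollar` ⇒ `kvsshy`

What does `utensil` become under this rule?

baluzps

Compare letters: d→k is +7, i→p is +7, n→u is +7 — a constant shift. It's a constant shift of +7 (ROT7).
On utensil: u+7=b, t+7=a, e+7=l, n+7=u, s+7=z, i+7=p, l+7=s.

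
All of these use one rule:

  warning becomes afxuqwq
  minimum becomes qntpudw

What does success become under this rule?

wzijmbc

Letter i (0-indexed) is shifted by i+4, so successive shifts are 4, 5, 6, ….
On success: s+4=w, u+5=z, c+6=i, c+7=j, e+8=m, s+9=b, s+10=c.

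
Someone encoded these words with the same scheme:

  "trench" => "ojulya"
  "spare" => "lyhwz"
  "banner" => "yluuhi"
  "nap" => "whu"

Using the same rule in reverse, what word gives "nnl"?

egg

The output letters match the input read backwards, each shifted +7: trench reversed is hcnert. Two steps: reverse the string, then apply a Caesar shift of +7.
Reversing it on nnl: shift back: n−7=g, n−7=g, l−7=e → gge; then reverse → egg.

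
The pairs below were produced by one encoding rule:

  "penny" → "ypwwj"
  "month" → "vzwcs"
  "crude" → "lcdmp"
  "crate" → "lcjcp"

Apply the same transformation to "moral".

Shifts by position in penny: pos 0: p→y (+9), pos 1: e→p (+11), pos 2: n→w (+9), pos 3: n→w (+9), pos 4: y→j (+11) — repeating every 3. It's a Vigenère-style cipher with numeric key [9,11,9]: position i shifts by key[i mod 3].
On moral: m+9=v, o+11=z, r+9=a, a+9=j, l+11=w.

vzajw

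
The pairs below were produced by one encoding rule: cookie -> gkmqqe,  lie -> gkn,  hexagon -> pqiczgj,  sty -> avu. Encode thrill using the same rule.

Read the word backwards and shift each letter +2.
On thrill: reverse → llirht; then shift: l+2=n, l+2=n, i+2=k, r+2=t, h+2=j, t+2=v.

nnktjv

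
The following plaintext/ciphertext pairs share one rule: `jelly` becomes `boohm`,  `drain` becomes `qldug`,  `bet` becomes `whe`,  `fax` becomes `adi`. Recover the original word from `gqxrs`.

The output letters match the input read backwards, each shifted +3: jelly reversed is yllej. Two steps: reverse the string, then apply a Caesar shift of +3.
Decoding gqxrs: shift back: g−3=d, q−3=n, x−3=u, r−3=o, s−3=p → dnuop; then reverse → pound.

pound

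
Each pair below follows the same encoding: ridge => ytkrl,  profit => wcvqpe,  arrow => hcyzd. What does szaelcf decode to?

lottery

The shifts repeat in a cycle of length 2: positions 0,1,… shift by +7, +11, then the pattern repeats.
Undoing it on szaelcf: s−7=l, z−11=o, a−7=t, e−11=t, l−7=e, c−11=r, f−7=y.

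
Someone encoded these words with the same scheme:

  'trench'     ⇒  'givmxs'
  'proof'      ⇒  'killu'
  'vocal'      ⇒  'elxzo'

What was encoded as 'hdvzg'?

Each letter is replaced by its mirror in the alphabet: a↔z, b↔y, c↔x, and so on (the Atbash cipher).
Undoing it on hdvzg: h↔s, d↔w, v↔e, z↔a, g↔t.

sweat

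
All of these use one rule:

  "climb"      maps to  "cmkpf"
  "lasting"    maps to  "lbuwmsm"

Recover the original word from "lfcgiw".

In climb: c→c is +0, l→m is +1, i→k is +2, m→p is +3 — the shift increases by 1 each position. Letter i (0-indexed) is shifted by i+0, so successive shifts are 0, 1, 2, ….
Reversing it on lfcgiw: l−0=l, f−1=e, c−2=a, g−3=d, i−4=e, w−5=r.

leader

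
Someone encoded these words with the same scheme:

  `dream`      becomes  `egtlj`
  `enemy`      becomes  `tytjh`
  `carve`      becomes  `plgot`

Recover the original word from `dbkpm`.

witch

Each letter's alphabet position (a=0..z=25) is mapped through 15·x+11 mod 26 — an affine cipher.
Decoding dbkpm: d(3)→7·(3−11)≡22=w; b(1)→7·(1−11)≡8=i; k(10)→7·(10−11)≡19=t; p(15)→7·(15−11)≡2=c; m(12)→7·(12−11)≡7=h (all mod 26).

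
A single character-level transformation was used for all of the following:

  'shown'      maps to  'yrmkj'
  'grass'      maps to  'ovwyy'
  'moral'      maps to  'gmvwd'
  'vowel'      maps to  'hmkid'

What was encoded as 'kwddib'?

s(18)→y(24) and h(7)→r(17) fit y≡3x+22 (mod 26); the inverse of 3 mod 26 is 9. Each letter's alphabet position (a=0..z=25) is mapped through 3·x+22 mod 26 — an affine cipher.
Undoing it on kwddib: k(10)→9·(10−22)≡22=w; w(22)→9·(22−22)≡0=a; d(3)→9·(3−22)≡11=l; d(3)→9·(3−22)≡11=l; i(8)→9·(8−22)≡4=e; b(1)→9·(1−22)≡19=t (all mod 26).

wallet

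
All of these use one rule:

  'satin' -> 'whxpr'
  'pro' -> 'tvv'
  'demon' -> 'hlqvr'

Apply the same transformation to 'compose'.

The shift depends on letter class: consonant s→w is +4, but vowel a→h is +7. Two shifts are in play — +7 for a/e/i/o/u, +4 for every other letter.
For compose: c(cons)+4=g, o(vowel)+7=v, m(cons)+4=q, p(cons)+4=t, o(vowel)+7=v, s(cons)+4=w, e(vowel)+7=l.

gvqtvwl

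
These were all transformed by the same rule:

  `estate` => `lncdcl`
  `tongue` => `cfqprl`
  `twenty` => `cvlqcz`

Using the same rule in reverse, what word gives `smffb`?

bloom

This is an affine cipher: with a=0,…,z=25, each position x becomes (15x+3) mod 26.
Reversing it on smffb: s(18)→7·(18−3)≡1=b; m(12)→7·(12−3)≡11=l; f(5)→7·(5−3)≡14=o; f(5)→7·(5−3)≡14=o; b(1)→7·(1−3)≡12=m (all mod 26).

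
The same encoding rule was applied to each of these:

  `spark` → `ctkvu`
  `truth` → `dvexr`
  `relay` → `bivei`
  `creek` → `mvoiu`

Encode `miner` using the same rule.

wmxib

Shifts by position in spark: pos 0: s→c (+10), pos 1: p→t (+4), pos 2: a→k (+10), pos 3: r→v (+4) — repeating every 2. The shifts repeat in a cycle of length 2: positions 0,1,… shift by +10, +4, then the pattern repeats.
On miner: m+10=w, i+4=m, n+10=x, e+4=i, r+10=b.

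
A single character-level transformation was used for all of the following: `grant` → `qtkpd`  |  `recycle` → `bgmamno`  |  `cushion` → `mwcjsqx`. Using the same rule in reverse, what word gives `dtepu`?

Shifts by position in grant: pos 0: g→q (+10), pos 1: r→t (+2), pos 2: a→k (+10), pos 3: n→p (+2) — repeating every 2. A repeating key of period 2 is used — shifts +10, +2 over and over.
Undoing it on dtepu: d−10=t, t−2=r, e−10=u, p−2=n, u−10=k.

trunk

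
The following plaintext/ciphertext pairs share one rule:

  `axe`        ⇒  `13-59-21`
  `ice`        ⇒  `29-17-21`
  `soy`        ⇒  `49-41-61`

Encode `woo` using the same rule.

57-41-41

a(#1)→13 and x(#24)→59: differences scale by 2, so n = 2·pos + 11. Each letter becomes 2×(its alphabet position, a=1..z=26) + 11.
For woo: w=23→57, o=15→41, o=15→41.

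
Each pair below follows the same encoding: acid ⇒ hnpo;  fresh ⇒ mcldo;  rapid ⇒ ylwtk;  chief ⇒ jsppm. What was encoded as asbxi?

thumb

Shifts by position in acid: pos 0: a→h (+7), pos 1: c→n (+11), pos 2: i→p (+7), pos 3: d→o (+11) — repeating every 2. The shifts repeat in a cycle of length 2: positions 0,1,… shift by +7, +11, then the pattern repeats.
Undoing it on asbxi: a−7=t, s−11=h, b−7=u, x−11=m, i−7=b.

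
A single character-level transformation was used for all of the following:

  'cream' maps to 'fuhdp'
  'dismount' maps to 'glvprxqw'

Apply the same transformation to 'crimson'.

fulpvrq

Compare letters: c→f is +3, r→u is +3, e→h is +3 — a constant shift. This is a Caesar cipher with shift 3.
On crimson: c+3=f, r+3=u, i+3=l, m+3=p, s+3=v, o+3=r, n+3=q.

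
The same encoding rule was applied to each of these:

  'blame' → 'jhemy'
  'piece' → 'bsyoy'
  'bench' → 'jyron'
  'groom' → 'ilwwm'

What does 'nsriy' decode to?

b(1)→j(9) and l(11)→h(7) fit y≡5x+4 (mod 26); the inverse of 5 mod 26 is 21. Each letter's alphabet position (a=0..z=25) is mapped through 5·x+4 mod 26 — an affine cipher.
Decoding nsriy: n(13)→21·(13−4)≡7=h; s(18)→21·(18−4)≡8=i; r(17)→21·(17−4)≡13=n; i(8)→21·(8−4)≡6=g; y(24)→21·(24−4)≡4=e (all mod 26).

hinge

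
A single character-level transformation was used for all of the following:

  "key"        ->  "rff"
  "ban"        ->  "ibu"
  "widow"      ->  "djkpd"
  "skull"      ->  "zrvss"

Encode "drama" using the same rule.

The shift depends on letter class: consonant k→r is +7, but vowel e→f is +1. Two shifts are in play — +1 for a/e/i/o/u, +7 for every other letter.
For drama: d(cons)+7=k, r(cons)+7=y, a(vowel)+1=b, m(cons)+7=t, a(vowel)+1=b.

kybtb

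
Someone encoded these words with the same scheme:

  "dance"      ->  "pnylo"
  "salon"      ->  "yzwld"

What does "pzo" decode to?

doe

The output letters match the input read backwards, each shifted +11: dance reversed is ecnad. Read the word backwards and shift each letter +11.
Undoing it on pzo: shift back: p−11=e, z−11=o, o−11=d → eod; then reverse → doe.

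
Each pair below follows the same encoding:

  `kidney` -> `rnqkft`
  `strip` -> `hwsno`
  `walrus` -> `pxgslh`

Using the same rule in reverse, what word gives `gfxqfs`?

leader

Treating letters as 0–25, the rule is x ↦ 15x + 23 (mod 26).
Undoing it on gfxqfs: g(6)→7·(6−23)≡11=l; f(5)→7·(5−23)≡4=e; x(23)→7·(23−23)≡0=a; q(16)→7·(16−23)≡3=d; f(5)→7·(5−23)≡4=e; s(18)→7·(18−23)≡17=r (all mod 26).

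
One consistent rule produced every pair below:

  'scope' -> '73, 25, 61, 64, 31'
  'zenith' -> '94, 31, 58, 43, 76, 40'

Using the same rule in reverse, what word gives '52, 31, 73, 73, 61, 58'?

lesson

s(#19)→73 and c(#3)→25: differences scale by 3, so n = 3·pos + 16. The formula is n = 3×(alphabet index, a=1) + 16.
Undoing it on 52, 31, 73, 73, 61, 58: 52→(52−16)÷3=12=l, 31→(31−16)÷3=5=e, 73→(73−16)÷3=19=s, 73→(73−16)÷3=19=s, 61→(61−16)÷3=15=o, 58→(58−16)÷3=14=n.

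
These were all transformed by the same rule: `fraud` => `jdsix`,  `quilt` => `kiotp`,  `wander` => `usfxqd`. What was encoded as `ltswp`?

f(5)→j(9) and r(17)→d(3) fit y≡19x+18 (mod 26); the inverse of 19 mod 26 is 11. Each letter's alphabet position (a=0..z=25) is mapped through 19·x+18 mod 26 — an affine cipher.
Decoding ltswp: l(11)→11·(11−18)≡1=b; t(19)→11·(19−18)≡11=l; s(18)→11·(18−18)≡0=a; w(22)→11·(22−18)≡18=s; p(15)→11·(15−18)≡19=t (all mod 26).

blast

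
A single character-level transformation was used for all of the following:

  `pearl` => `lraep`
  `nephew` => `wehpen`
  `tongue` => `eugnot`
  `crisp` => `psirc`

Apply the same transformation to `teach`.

hcaet

The output letters match the input read backwards: pearl reversed is lraep. It's just the letters in reverse order.
Applying it to teach: reverse → hcaet.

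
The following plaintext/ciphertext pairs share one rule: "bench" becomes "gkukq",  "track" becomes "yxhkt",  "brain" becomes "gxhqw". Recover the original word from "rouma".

In bench: b→g is +5, e→k is +6, n→u is +7, c→k is +8 — the shift increases by 1 each position. Each letter shifts forward by (position + 5), i.e. 5, 6, 7, … — the shift grows by one for each successive letter.
Undoing it on rouma: r−5=m, o−6=i, u−7=n, m−8=e, a−9=r.

miner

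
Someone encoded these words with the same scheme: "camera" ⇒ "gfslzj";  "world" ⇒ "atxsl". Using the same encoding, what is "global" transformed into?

kquiiu

In camera: c→g is +4, a→f is +5, m→s is +6, e→l is +7 — the shift increases by 1 each position. The shift increases by 1 at each position, starting from +4: 4, 5, 6, ….
On global: g+4=k, l+5=q, o+6=u, b+7=i, a+8=i, l+9=u.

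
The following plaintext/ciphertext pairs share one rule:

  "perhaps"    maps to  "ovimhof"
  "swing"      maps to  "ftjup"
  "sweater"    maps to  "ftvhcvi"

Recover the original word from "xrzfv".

Treating letters as 0–25, the rule is x ↦ 23x + 7 (mod 26).
Decoding xrzfv: x(23)→17·(23−7)≡12=m; r(17)→17·(17−7)≡14=o; z(25)→17·(25−7)≡20=u; f(5)→17·(5−7)≡18=s; v(21)→17·(21−7)≡4=e (all mod 26).

mouse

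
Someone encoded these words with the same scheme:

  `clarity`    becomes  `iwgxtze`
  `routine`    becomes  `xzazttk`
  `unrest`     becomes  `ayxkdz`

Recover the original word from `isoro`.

Shifts by position in clarity: pos 0: c→i (+6), pos 1: l→w (+11), pos 2: a→g (+6), pos 3: r→x (+6), pos 4: i→t (+11), pos 5: t→z (+6) — repeating every 3. A repeating key of period 3 is used — shifts +6, +11, +6 over and over.
Reversing it on isoro: i−6=c, s−11=h, o−6=i, r−6=l, o−11=d.

child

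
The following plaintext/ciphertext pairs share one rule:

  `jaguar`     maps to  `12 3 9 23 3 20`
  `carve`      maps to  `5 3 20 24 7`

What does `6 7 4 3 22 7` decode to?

debate

j is letter #10 and maps to 12: an offset of 2. Letters become their 1-based position plus 2 (so a→3, b→4, …).
Undoing it on 6 7 4 3 22 7: 6→(6−2)÷1=4=d, 7→(7−2)÷1=5=e, 4→(4−2)÷1=2=b, 3→(3−2)÷1=1=a, 22→(22−2)÷1=20=t, 7→(7−2)÷1=5=e.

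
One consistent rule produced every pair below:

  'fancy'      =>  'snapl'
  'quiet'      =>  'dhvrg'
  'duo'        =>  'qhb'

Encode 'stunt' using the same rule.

Compare letters: f→s is +13, a→n is +13, n→a is +13 — a constant shift. This is a Caesar cipher with shift 13.
On stunt: s+13=f, t+13=g, u+13=h, n+13=a, t+13=g.

fghag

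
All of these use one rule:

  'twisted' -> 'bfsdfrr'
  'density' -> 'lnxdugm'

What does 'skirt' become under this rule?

The shift increases by 1 at each position, starting from +8: 8, 9, 10, ….
Applying it to skirt: s+8=a, k+9=t, i+10=s, r+11=c, t+12=f.

atscf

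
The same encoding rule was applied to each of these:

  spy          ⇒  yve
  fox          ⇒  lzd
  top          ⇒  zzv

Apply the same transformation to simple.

The rule splits by letter class: vowels +11, consonants +6.
On simple: s(cons)+6=y, i(vowel)+11=t, m(cons)+6=s, p(cons)+6=v, l(cons)+6=r, e(vowel)+11=p.

ytsvrp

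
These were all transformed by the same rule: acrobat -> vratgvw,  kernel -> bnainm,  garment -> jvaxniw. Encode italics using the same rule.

fwvmfrl

This is an affine cipher: with a=0,…,z=25, each position x becomes (11x+21) mod 26.
For italics: i(8)→11·8+21≡5=f; t(19)→11·19+21≡22=w; a(0)→11·0+21≡21=v; l(11)→11·11+21≡12=m; i(8)→11·8+21≡5=f; c(2)→11·2+21≡17=r; s(18)→11·18+21≡11=l (all mod 26).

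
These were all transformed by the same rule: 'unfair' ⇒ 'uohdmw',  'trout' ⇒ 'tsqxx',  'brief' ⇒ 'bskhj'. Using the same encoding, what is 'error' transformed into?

In unfair: u→u is +0, n→o is +1, f→h is +2, a→d is +3 — the shift increases by 1 each position. Each letter shifts forward by its position index (0, 1, 2, …) — the shift grows by one for each successive letter.
Applying it to error: e+0=e, r+1=s, r+2=t, o+3=r, r+4=v.

estrv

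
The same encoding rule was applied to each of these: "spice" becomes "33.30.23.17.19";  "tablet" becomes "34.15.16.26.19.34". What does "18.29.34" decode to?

dot

The number is (letter's place in the alphabet, a=1) + 14.
Decoding 18.29.34: 18→(18−14)÷1=4=d, 29→(29−14)÷1=15=o, 34→(34−14)÷1=20=t.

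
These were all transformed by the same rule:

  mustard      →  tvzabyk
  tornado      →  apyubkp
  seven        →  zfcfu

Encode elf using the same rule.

fsm

The shift depends on letter class: consonant m→t is +7, but vowel u→v is +1. The rule splits by letter class: vowels +1, consonants +7.
Applying it to elf: e(vowel)+1=f, l(cons)+7=s, f(cons)+7=m.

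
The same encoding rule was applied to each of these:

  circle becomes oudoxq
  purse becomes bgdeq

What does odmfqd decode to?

crater

This is a Caesar cipher with shift 12.
Decoding odmfqd: o−12=c, d−12=r, m−12=a, f−12=t, q−12=e, d−12=r.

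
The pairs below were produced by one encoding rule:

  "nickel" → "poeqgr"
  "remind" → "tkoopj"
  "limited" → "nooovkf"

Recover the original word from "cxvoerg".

article

Shifts by position in nickel: pos 0: n→p (+2), pos 1: i→o (+6), pos 2: c→e (+2), pos 3: k→q (+6) — repeating every 2. It's a Vigenère-style cipher with numeric key [2,6]: position i shifts by key[i mod 2].
Decoding cxvoerg: c−2=a, x−6=r, v−2=t, o−6=i, e−2=c, r−6=l, g−2=e.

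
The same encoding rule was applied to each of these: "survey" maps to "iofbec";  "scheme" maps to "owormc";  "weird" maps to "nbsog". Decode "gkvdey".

The output letters match the input read backwards, each shifted +10: survey reversed is yevrus. Two steps: reverse the string, then apply a Caesar shift of +10.
Decoding gkvdey: shift back: g−10=w, k−10=a, v−10=l, d−10=t, e−10=u, y−10=o → waltuo; then reverse → outlaw.

outlaw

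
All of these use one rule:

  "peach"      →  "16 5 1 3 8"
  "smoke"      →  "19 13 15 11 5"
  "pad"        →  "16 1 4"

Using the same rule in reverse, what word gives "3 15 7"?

cog

Each letter is replaced by its alphabet position (a=1, b=2, …, z=26).
Reversing it on 3 15 7: 3=c, 15=o, 7=g.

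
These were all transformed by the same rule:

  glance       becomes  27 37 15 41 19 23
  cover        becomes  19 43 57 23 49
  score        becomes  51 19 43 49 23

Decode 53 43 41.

Each letter becomes 2×(its alphabet position, a=1..z=26) + 13.
Undoing it on 53 43 41: 53→(53−13)÷2=20=t, 43→(43−13)÷2=15=o, 41→(41−13)÷2=14=n.

ton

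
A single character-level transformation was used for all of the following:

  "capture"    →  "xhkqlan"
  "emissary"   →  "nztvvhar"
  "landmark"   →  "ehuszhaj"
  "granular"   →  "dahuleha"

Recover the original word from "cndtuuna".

c(2)→x(23) and a(0)→h(7) fit y≡21x+7 (mod 26); the inverse of 21 mod 26 is 5. Treating letters as 0–25, the rule is x ↦ 21x + 7 (mod 26).
Undoing it on cndtuuna: c(2)→5·(2−7)≡1=b; n(13)→5·(13−7)≡4=e; d(3)→5·(3−7)≡6=g; t(19)→5·(19−7)≡8=i; u(20)→5·(20−7)≡13=n; u(20)→5·(20−7)≡13=n; n(13)→5·(13−7)≡4=e; a(0)→5·(0−7)≡17=r (all mod 26).

beginner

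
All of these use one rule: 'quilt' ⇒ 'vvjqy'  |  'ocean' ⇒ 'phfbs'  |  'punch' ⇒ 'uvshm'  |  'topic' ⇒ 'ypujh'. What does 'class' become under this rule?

hqbxx

The shift depends on letter class: consonant q→v is +5, but vowel u→v is +1. Two shifts are in play — +1 for a/e/i/o/u, +5 for every other letter.
On class: c(cons)+5=h, l(cons)+5=q, a(vowel)+1=b, s(cons)+5=x, s(cons)+5=x.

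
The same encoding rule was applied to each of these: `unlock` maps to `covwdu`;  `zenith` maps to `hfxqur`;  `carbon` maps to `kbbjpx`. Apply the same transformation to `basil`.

jbcqm

Shifts by position in unlock: pos 0: u→c (+8), pos 1: n→o (+1), pos 2: l→v (+10), pos 3: o→w (+8), pos 4: c→d (+1), pos 5: k→u (+10) — repeating every 3. It's a Vigenère-style cipher with numeric key [8,1,10]: position i shifts by key[i mod 3].
Applying it to basil: b+8=j, a+1=b, s+10=c, i+8=q, l+1=m.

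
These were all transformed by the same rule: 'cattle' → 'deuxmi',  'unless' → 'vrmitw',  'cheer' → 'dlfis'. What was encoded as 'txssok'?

strong

Shifts by position in cattle: pos 0: c→d (+1), pos 1: a→e (+4), pos 2: t→u (+1), pos 3: t→x (+4) — repeating every 2. The shifts repeat in a cycle of length 2: positions 0,1,… shift by +1, +4, then the pattern repeats.
Undoing it on txssok: t−1=s, x−4=t, s−1=r, s−4=o, o−1=n, k−4=g.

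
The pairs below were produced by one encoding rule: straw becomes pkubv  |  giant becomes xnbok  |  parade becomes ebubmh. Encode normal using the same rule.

Treating letters as 0–25, the rule is x ↦ 21x + 1 (mod 26).
Applying it to normal: n(13)→21·13+1≡14=o; o(14)→21·14+1≡9=j; r(17)→21·17+1≡20=u; m(12)→21·12+1≡19=t; a(0)→21·0+1≡1=b; l(11)→21·11+1≡24=y (all mod 26).

ojutby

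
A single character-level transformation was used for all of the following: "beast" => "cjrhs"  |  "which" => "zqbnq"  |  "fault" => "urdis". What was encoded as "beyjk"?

index

b(1)→c(2) and e(4)→j(9) fit y≡11x+17 (mod 26); the inverse of 11 mod 26 is 19. This is an affine cipher: with a=0,…,z=25, each position x becomes (11x+17) mod 26.
Reversing it on beyjk: b(1)→19·(1−17)≡8=i; e(4)→19·(4−17)≡13=n; y(24)→19·(24−17)≡3=d; j(9)→19·(9−17)≡4=e; k(10)→19·(10−17)≡23=x (all mod 26).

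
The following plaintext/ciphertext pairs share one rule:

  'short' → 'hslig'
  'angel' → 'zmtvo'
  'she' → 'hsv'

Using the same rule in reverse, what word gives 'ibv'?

rye

Each letter is replaced by its mirror in the alphabet: a↔z, b↔y, c↔x, and so on (the Atbash cipher).
Undoing it on ibv: i↔r, b↔y, v↔e.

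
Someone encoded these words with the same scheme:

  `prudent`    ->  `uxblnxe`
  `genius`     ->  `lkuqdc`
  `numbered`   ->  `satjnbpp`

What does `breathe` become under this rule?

The shift increases by 1 at each position, starting from +5: 5, 6, 7, ….
On breathe: b+5=g, r+6=x, e+7=l, a+8=i, t+9=c, h+10=r, e+11=p.

gxlicrp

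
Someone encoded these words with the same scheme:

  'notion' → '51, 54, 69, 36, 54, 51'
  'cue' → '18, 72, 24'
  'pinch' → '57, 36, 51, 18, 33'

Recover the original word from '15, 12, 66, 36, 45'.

basil

With a=1..z=26, the number is 3·pos + 9.
Decoding 15, 12, 66, 36, 45: 15→(15−9)÷3=2=b, 12→(12−9)÷3=1=a, 66→(66−9)÷3=19=s, 36→(36−9)÷3=9=i, 45→(45−9)÷3=12=l.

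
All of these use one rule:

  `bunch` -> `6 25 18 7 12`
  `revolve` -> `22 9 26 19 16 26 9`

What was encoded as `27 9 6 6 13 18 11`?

b is letter #2 and maps to 6: an offset of 4. The number is (letter's place in the alphabet, a=1) + 4.
Decoding 27 9 6 6 13 18 11: 27→(27−4)÷1=23=w, 9→(9−4)÷1=5=e, 6→(6−4)÷1=2=b, 6→(6−4)÷1=2=b, 13→(13−4)÷1=9=i, 18→(18−4)÷1=14=n, 11→(11−4)÷1=7=g.

webbing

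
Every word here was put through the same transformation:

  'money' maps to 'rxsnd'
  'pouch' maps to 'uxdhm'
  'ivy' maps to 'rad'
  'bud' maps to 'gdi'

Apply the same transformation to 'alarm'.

Vowels shift forward by 9 and consonants shift forward by 5.
For alarm: a(vowel)+9=j, l(cons)+5=q, a(vowel)+9=j, r(cons)+5=w, m(cons)+5=r.

jqjwr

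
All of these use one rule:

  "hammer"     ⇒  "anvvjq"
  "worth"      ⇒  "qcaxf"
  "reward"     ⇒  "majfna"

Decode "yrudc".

tulip

The output letters match the input read backwards, each shifted +9: hammer reversed is remmah. Two steps: reverse the string, then apply a Caesar shift of +9.
Reversing it on yrudc: shift back: y−9=p, r−9=i, u−9=l, d−9=u, c−9=t → pilut; then reverse → tulip.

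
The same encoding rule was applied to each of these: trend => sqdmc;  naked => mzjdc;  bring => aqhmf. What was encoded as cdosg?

Compare letters: t→s is +25, r→q is +25, e→d is +25 — a constant shift. Every letter moves 25 places later in the alphabet, wrapping around z→a.
Reversing it on cdosg: c−25=d, d−25=e, o−25=p, s−25=t, g−25=h.

depth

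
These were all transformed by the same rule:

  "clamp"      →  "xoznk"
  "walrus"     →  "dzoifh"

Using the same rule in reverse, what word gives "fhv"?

use

Each pair mirrors across the alphabet (c↔x, l↔o, a↔z): positions sum to 25. Letters are reflected about the middle of the alphabet (position → 25−position): Atbash.
Decoding fhv: f↔u, h↔s, v↔e.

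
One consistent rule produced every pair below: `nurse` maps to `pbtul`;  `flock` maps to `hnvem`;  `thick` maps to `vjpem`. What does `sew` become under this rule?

uly

The shift depends on letter class: consonant n→p is +2, but vowel u→b is +7. The rule splits by letter class: vowels +7, consonants +2.
On sew: s(cons)+2=u, e(vowel)+7=l, w(cons)+2=y.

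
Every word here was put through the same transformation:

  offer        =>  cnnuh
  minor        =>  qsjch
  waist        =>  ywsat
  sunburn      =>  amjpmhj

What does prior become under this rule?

vhsch

Each letter's alphabet position (a=0..z=25) is mapped through 19·x+22 mod 26 — an affine cipher.
For prior: p(15)→19·15+22≡21=v; r(17)→19·17+22≡7=h; i(8)→19·8+22≡18=s; o(14)→19·14+22≡2=c; r(17)→19·17+22≡7=h (all mod 26).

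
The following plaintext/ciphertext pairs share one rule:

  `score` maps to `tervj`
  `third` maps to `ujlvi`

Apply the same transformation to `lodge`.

The shift increases by 1 at each position, starting from +1: 1, 2, 3, ….
For lodge: l+1=m, o+2=q, d+3=g, g+4=k, e+5=j.

mqgkj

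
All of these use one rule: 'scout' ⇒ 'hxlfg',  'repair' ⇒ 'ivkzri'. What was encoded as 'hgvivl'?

stereo

Each pair mirrors across the alphabet (s↔h, c↔x, o↔l): positions sum to 25. Each letter is replaced by its mirror in the alphabet: a↔z, b↔y, c↔x, and so on (the Atbash cipher).
Undoing it on hgvivl: h↔s, g↔t, v↔e, i↔r, v↔e, l↔o.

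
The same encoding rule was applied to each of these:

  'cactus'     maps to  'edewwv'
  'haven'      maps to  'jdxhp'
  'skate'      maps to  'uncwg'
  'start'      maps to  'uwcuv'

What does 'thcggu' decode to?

A repeating key of period 2 is used — shifts +2, +3 over and over.
Undoing it on thcggu: t−2=r, h−3=e, c−2=a, g−3=d, g−2=e, u−3=r.

reader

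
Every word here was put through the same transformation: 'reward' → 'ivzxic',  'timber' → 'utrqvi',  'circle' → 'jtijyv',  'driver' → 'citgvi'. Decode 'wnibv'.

r(17)→i(8) and e(4)→v(21) fit y≡19x+23 (mod 26); the inverse of 19 mod 26 is 11. Each letter's alphabet position (a=0..z=25) is mapped through 19·x+23 mod 26 — an affine cipher.
Undoing it on wnibv: w(22)→11·(22−23)≡15=p; n(13)→11·(13−23)≡20=u; i(8)→11·(8−23)≡17=r; b(1)→11·(1−23)≡18=s; v(21)→11·(21−23)≡4=e (all mod 26).

purse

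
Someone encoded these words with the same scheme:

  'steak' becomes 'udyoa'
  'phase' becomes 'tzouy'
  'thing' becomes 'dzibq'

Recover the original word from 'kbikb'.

onion

s(18)→u(20) and t(19)→d(3) fit y≡9x+14 (mod 26); the inverse of 9 mod 26 is 3. Each letter's alphabet position (a=0..z=25) is mapped through 9·x+14 mod 26 — an affine cipher.
Decoding kbikb: k(10)→3·(10−14)≡14=o; b(1)→3·(1−14)≡13=n; i(8)→3·(8−14)≡8=i; k(10)→3·(10−14)≡14=o; b(1)→3·(1−14)≡13=n (all mod 26).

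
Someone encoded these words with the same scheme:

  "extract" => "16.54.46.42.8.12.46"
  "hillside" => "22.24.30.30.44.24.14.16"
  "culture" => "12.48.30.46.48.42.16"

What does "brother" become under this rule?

e(#5)→16 and x(#24)→54: differences scale by 2, so n = 2·pos + 6. The formula is n = 2×(alphabet index, a=1) + 6.
On brother: b=2→10, r=18→42, o=15→36, t=20→46, h=8→22, e=5→16, r=18→42.

10.42.36.46.22.16.42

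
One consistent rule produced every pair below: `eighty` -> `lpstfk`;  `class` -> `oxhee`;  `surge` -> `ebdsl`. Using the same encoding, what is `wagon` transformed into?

Two shifts are in play — +7 for a/e/i/o/u, +12 for every other letter.
Applying it to wagon: w(cons)+12=i, a(vowel)+7=h, g(cons)+12=s, o(vowel)+7=v, n(cons)+12=z.

ihsvz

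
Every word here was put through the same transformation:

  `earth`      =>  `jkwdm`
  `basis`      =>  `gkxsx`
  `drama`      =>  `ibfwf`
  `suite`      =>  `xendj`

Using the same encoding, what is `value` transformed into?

akqej

Shifts by position in earth: pos 0: e→j (+5), pos 1: a→k (+10), pos 2: r→w (+5), pos 3: t→d (+10) — repeating every 2. A repeating key of period 2 is used — shifts +5, +10 over and over.
On value: v+5=a, a+10=k, l+5=q, u+10=e, e+5=j.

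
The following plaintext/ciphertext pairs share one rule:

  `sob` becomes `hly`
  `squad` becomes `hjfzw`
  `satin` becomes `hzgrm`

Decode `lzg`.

Each pair mirrors across the alphabet (s↔h, o↔l, b↔y): positions sum to 25. Letters are reflected about the middle of the alphabet (position → 25−position): Atbash.
Reversing it on lzg: l↔o, z↔a, g↔t.

oat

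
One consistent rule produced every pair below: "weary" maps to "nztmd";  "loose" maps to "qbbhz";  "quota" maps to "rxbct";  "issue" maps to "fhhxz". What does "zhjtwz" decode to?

escape

w(22)→n(13) and e(4)→z(25) fit y≡21x+19 (mod 26); the inverse of 21 mod 26 is 5. Treating letters as 0–25, the rule is x ↦ 21x + 19 (mod 26).
Decoding zhjtwz: z(25)→5·(25−19)≡4=e; h(7)→5·(7−19)≡18=s; j(9)→5·(9−19)≡2=c; t(19)→5·(19−19)≡0=a; w(22)→5·(22−19)≡15=p; z(25)→5·(25−19)≡4=e (all mod 26).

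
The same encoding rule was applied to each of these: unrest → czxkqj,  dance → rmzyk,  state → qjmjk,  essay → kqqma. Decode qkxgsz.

This is an affine cipher: with a=0,…,z=25, each position x becomes (19x+12) mod 26.
Reversing it on qkxgsz: q(16)→11·(16−12)≡18=s; k(10)→11·(10−12)≡4=e; x(23)→11·(23−12)≡17=r; g(6)→11·(6−12)≡12=m; s(18)→11·(18−12)≡14=o; z(25)→11·(25−12)≡13=n (all mod 26).

sermon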